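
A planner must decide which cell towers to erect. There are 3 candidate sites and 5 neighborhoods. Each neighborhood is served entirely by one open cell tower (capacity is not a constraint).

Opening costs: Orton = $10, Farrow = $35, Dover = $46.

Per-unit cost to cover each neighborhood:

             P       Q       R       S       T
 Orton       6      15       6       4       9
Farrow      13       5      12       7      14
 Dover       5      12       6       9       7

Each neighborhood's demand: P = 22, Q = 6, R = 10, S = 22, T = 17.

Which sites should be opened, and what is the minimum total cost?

For any fixed open set, each neighborhood goes to its cheapest open site; total = fixed + service.
{Orton, Farrow, Dover}: P→Dover 5·22=110, Q→Farrow 5·6=30, R→Orton 6·10=60, S→Orton 4·22=88, T→Dover 7·17=119. Service 407; fixed 91; total 498.
{Orton, Dover}: service 449 + fixed 56 = 505
{Orton, Farrow}: service 463 + fixed 45 = 508
{Orton}: P→Orton 6·22=132, Q→Orton 15·6=90, R→Orton 6·10=60, S→Orton 4·22=88, T→Orton 9·17=153. Service 523; fixed 10; total 533.
No other subset beats 498.

Open Orton, Farrow and Dover; minimum total cost 498.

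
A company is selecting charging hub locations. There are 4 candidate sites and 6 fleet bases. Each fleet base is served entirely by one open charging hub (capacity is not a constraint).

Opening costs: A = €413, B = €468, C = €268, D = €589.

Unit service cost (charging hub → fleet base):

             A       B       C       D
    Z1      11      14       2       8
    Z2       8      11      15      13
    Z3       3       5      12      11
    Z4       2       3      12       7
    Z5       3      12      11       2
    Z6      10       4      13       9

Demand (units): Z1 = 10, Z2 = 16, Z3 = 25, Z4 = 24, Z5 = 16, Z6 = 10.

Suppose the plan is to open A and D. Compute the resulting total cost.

Each fleet base is assigned to its cheapest site among the open ones.
{A, D}: Z1→D 8·10=80, Z2→A 8·16=128, Z3→A 3·25=75, Z4→A 2·24=48, Z5→D 2·16=32, Z6→D 9·10=90. Service 453; fixed 1002; total 1455.

Total cost: 1455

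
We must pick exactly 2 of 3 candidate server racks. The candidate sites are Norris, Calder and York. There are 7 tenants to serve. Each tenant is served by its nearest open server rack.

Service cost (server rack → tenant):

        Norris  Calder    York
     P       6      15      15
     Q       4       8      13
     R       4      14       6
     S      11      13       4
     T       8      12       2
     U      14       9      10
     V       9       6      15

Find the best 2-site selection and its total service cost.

Choose Norris and York; total service cost 39.

With exactly 2 open, each tenant uses its cheapest among the chosen.
{Norris, York}: P→Norris 6, Q→Norris 4, R→Norris 4, S→York 4, T→York 2, U→York 10, V→Norris 9. Service cost 39.
{Norris, Calder}: service cost 48
{Calder, York}: service cost 50
Among all 3 size-2 choices, {Norris, York} is lowest.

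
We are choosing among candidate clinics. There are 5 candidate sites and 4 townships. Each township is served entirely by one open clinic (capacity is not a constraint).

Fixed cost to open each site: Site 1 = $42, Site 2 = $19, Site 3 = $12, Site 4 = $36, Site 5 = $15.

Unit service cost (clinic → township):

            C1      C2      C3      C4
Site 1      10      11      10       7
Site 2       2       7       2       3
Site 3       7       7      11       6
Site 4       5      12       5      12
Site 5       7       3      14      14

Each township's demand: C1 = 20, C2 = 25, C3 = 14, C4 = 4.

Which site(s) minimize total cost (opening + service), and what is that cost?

Open Site 2 and Site 5; minimum total cost 189.

For any fixed open set, each township goes to its cheapest open site; total = fixed + service.
{Site 2, Site 5}: C1→Site 2 2·20=40, C2→Site 5 3·25=75, C3→Site 2 2·14=28, C4→Site 2 3·4=12. Service 155; fixed 34; total 189.
{Site 2, Site 3, Site 5}: C1→Site 2 2·20=40, C2→Site 5 3·25=75, C3→Site 2 2·14=28, C4→Site 2 3·4=12. Service 155; fixed 46; total 201.
{Site 2, Site 4, Site 5}: service 155 + fixed 70 = 225
{Site 1, Site 2, Site 3, Site 4, Site 5}: service 155 + fixed 124 = 279
No other subset beats 189.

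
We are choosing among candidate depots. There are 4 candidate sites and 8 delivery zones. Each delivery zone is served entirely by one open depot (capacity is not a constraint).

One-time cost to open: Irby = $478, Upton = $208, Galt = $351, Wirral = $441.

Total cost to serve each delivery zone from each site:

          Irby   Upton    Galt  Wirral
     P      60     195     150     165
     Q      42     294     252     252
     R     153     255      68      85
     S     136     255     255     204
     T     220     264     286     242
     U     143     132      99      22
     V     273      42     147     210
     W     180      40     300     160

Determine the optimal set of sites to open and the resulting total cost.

Open Irby and Upton; minimum total cost 1511.

For any fixed open set, each delivery zone goes to its cheapest open site; total = fixed + service.
{Irby, Upton}: P→Irby 60, Q→Irby 42, R→Irby 153, S→Irby 136, T→Irby 220, U→Upton 132, V→Upton 42, W→Upton 40. Service 825; fixed 686; total 1511.
{Irby}: P→Irby 60, Q→Irby 42, R→Irby 153, S→Irby 136, T→Irby 220, U→Irby 143, V→Irby 273, W→Irby 180. Service 1207; fixed 478; total 1685.
{Upton}: service 1477 + fixed 208 = 1685
{Irby, Upton, Galt, Wirral}: P→Irby 60, Q→Irby 42, R→Galt 68, S→Irby 136, T→Irby 220, U→Wirral 22, V→Upton 42, W→Upton 40. Service 630; fixed 1478; total 2108.
No other subset beats 1511.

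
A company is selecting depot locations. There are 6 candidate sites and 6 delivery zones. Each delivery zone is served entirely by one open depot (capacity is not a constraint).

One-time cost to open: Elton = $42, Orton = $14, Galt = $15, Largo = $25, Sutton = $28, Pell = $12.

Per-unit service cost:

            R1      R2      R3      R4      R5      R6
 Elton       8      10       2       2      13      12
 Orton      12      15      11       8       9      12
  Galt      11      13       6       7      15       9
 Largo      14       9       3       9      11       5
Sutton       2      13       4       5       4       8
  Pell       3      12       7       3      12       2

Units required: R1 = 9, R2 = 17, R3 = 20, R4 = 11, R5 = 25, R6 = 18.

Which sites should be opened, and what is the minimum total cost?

Open Largo, Sutton and Pell; minimum total cost 465.

For any fixed open set, each delivery zone goes to its cheapest open site; total = fixed + service.
{Largo, Sutton, Pell}: R1→Sutton 2·9=18, R2→Largo 9·17=153, R3→Largo 3·20=60, R4→Pell 3·11=33, R5→Sutton 4·25=100, R6→Pell 2·18=36. Service 400; fixed 65; total 465.
{Elton, Sutton, Pell}: service 386 + fixed 82 = 468
{Elton, Largo, Sutton, Pell}: R1→Sutton 2·9=18, R2→Largo 9·17=153, R3→Elton 2·20=40, R4→Elton 2·11=22, R5→Sutton 4·25=100, R6→Pell 2·18=36. Service 369; fixed 107; total 476.
{Elton, Orton, Galt, Largo, Sutton, Pell}: service 369 + fixed 136 = 505
No other subset beats 465.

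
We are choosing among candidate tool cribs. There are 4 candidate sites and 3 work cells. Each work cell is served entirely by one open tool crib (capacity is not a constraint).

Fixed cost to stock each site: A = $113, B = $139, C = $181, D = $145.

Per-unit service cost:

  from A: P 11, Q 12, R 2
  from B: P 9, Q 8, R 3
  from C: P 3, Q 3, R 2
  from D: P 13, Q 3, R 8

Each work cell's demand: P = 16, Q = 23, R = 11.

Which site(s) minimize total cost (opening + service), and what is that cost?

For any fixed open set, each work cell goes to its cheapest open site; total = fixed + service.
{C}: P→C 3·16=48, Q→C 3·23=69, R→C 2·11=22. Service 139; fixed 181; total 320.
{A, C}: service 139 + fixed 294 = 433
{B, C}: P→C 3·16=48, Q→C 3·23=69, R→C 2·11=22. Service 139; fixed 320; total 459.
{A, B, C, D}: service 139 + fixed 578 = 717
(All 15 nonempty subsets were checked; C only is lowest.)

Open C only; minimum total cost 320.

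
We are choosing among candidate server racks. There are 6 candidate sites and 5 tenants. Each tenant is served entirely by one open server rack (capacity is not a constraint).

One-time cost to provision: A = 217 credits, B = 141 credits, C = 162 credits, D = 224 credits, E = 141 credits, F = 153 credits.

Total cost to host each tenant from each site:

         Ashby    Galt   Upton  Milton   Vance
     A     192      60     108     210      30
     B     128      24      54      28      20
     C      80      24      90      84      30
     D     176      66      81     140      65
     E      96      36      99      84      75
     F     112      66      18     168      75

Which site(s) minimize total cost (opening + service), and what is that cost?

For any fixed open set, each tenant goes to its cheapest open site; total = fixed + service.
{B}: Ashby→B 128, Galt→B 24, Upton→B 54, Milton→B 28, Vance→B 20. Service 254; fixed 141; total 395.
{C}: service 308 + fixed 162 = 470
{B, F}: service 202 + fixed 294 = 496
{A, B, C, D, E, F}: Ashby→C 80, Galt→B 24, Upton→F 18, Milton→B 28, Vance→B 20. Service 170; fixed 1038; total 1208.
No other subset beats 395.

Open B only; minimum total cost 395.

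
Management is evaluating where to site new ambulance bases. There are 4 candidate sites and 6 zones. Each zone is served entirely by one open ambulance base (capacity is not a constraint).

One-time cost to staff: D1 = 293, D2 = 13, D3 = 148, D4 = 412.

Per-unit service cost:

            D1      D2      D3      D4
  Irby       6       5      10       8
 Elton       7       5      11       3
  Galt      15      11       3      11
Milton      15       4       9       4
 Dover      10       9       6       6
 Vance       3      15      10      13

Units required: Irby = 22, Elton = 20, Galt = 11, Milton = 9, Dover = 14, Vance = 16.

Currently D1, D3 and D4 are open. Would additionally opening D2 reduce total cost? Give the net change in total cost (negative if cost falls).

Yes — net change −9 (cost falls by 9).

Current service cost with {D1, D3, D4}: 393.
Adding D2: each zone re-picks its cheapest; new service cost 371, saving 22.
Extra fixed cost: 13. Net change = 13 − 22 = -9.
(Totals: 1246 → 1237.)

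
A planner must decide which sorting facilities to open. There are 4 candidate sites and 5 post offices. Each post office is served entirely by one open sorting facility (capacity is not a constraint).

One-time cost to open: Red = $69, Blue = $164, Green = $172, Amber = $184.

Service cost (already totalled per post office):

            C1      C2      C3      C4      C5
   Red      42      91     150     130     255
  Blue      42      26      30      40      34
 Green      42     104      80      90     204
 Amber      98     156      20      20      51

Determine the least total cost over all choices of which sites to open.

For any fixed open set, each post office goes to its cheapest open site; total = fixed + service.
{Blue}: C1→Blue 42, C2→Blue 26, C3→Blue 30, C4→Blue 40, C5→Blue 34. Service 172; fixed 164; total 336.
{Red, Blue}: service 172 + fixed 233 = 405
{Red, Amber}: C1→Red 42, C2→Red 91, C3→Amber 20, C4→Amber 20, C5→Amber 51. Service 224; fixed 253; total 477.
{Red, Blue, Green, Amber}: C1→Red 42, C2→Blue 26, C3→Amber 20, C4→Amber 20, C5→Blue 34. Service 142; fixed 589; total 731.
(All 15 nonempty subsets were checked; Blue only is lowest.)

Minimum total cost: 336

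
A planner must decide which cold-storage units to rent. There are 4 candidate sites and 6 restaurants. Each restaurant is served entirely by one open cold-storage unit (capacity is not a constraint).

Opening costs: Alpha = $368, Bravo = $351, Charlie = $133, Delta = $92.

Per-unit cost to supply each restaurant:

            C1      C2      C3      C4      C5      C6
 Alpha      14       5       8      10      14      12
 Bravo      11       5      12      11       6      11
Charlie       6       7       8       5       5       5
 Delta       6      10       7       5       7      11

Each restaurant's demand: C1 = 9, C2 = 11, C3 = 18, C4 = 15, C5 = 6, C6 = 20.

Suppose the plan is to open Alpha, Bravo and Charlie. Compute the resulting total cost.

Total cost: 1310

Each restaurant is assigned to its cheapest site among the open ones.
{Alpha, Bravo, Charlie}: C1→Charlie 6·9=54, C2→Alpha 5·11=55, C3→Alpha 8·18=144, C4→Charlie 5·15=75, C5→Charlie 5·6=30, C6→Charlie 5·20=100. Service 458; fixed 852; total 1310.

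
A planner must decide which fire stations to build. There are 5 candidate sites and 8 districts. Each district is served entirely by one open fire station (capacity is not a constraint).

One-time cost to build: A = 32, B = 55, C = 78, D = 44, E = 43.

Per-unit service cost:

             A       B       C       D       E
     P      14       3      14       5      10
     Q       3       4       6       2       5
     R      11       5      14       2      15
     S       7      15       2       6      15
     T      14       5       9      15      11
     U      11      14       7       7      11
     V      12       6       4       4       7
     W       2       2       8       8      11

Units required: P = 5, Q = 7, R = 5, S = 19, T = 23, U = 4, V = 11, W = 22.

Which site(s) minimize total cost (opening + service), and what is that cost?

Open B and C; minimum total cost 470.

For any fixed open set, each district goes to its cheapest open site; total = fixed + service.
{B, C}: P→B 3·5=15, Q→B 4·7=28, R→B 5·5=25, S→C 2·19=38, T→B 5·23=115, U→C 7·4=28, V→C 4·11=44, W→B 2·22=44. Service 337; fixed 133; total 470.
{B, D}: P→B 3·5=15, Q→D 2·7=14, R→D 2·5=10, S→D 6·19=114, T→B 5·23=115, U→D 7·4=28, V→D 4·11=44, W→B 2·22=44. Service 384; fixed 99; total 483.
{B, C, D}: P→B 3·5=15, Q→D 2·7=14, R→D 2·5=10, S→C 2·19=38, T→B 5·23=115, U→C 7·4=28, V→C 4·11=44, W→B 2·22=44. Service 308; fixed 177; total 485.
{A, B, C, D, E}: service 308 + fixed 252 = 560
No other subset beats 470.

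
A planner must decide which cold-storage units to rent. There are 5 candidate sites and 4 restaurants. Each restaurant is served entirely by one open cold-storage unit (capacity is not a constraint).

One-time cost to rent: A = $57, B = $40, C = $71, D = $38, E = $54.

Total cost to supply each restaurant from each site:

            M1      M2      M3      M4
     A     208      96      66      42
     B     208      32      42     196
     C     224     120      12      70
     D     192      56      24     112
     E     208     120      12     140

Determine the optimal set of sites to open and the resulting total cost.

Open A and D; minimum total cost 409.

For any fixed open set, each restaurant goes to its cheapest open site; total = fixed + service.
{A, D}: M1→D 192, M2→D 56, M3→D 24, M4→A 42. Service 314; fixed 95; total 409.
{A, B}: service 324 + fixed 97 = 421
{D}: M1→D 192, M2→D 56, M3→D 24, M4→D 112. Service 384; fixed 38; total 422.
{A, B, C, D, E}: M1→D 192, M2→B 32, M3→C 12, M4→A 42. Service 278; fixed 260; total 538.
No other subset beats 409.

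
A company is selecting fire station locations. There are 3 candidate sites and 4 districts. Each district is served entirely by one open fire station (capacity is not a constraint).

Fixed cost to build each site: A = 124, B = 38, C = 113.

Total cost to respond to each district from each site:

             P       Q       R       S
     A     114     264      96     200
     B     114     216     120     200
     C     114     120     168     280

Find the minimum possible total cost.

For any fixed open set, each district goes to its cheapest open site; total = fixed + service.
{B}: P→B 114, Q→B 216, R→B 120, S→B 200. Service 650; fixed 38; total 688.
{B, C}: P→B 114, Q→C 120, R→B 120, S→B 200. Service 554; fixed 151; total 705.
{A, C}: service 530 + fixed 237 = 767
{A, B, C}: service 530 + fixed 275 = 805
No other subset beats 688.

Minimum total cost: 688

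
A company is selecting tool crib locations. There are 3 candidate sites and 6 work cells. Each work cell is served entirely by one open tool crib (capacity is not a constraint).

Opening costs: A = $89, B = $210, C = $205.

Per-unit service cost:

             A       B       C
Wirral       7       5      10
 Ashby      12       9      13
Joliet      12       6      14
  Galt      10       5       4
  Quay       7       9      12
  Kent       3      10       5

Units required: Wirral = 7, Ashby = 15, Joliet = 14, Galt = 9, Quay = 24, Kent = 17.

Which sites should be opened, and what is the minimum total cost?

Open A only; minimum total cost 795.

For any fixed open set, each work cell goes to its cheapest open site; total = fixed + service.
{A}: Wirral→A 7·7=49, Ashby→A 12·15=180, Joliet→A 12·14=168, Galt→A 10·9=90, Quay→A 7·24=168, Kent→A 3·17=51. Service 706; fixed 89; total 795.
{A, B}: Wirral→B 5·7=35, Ashby→B 9·15=135, Joliet→B 6·14=84, Galt→B 5·9=45, Quay→A 7·24=168, Kent→A 3·17=51. Service 518; fixed 299; total 817.
{B}: service 685 + fixed 210 = 895
{A, B, C}: service 509 + fixed 504 = 1013
No other subset beats 795.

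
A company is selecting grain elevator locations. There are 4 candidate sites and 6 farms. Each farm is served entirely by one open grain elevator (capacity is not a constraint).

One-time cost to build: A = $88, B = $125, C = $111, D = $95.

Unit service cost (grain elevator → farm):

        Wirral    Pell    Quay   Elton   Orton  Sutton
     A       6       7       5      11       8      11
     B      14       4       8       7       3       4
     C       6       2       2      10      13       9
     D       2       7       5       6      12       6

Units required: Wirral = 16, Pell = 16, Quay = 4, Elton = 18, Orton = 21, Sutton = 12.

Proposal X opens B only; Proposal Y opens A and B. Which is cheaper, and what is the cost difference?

Proposal X: {B}: Wirral→B 14·16=224, Pell→B 4·16=64, Quay→B 8·4=32, Elton→B 7·18=126, Orton→B 3·21=63, Sutton→B 4·12=48. Service 557; fixed 125; total 682.
Proposal Y: {A, B}: Wirral→A 6·16=96, Pell→B 4·16=64, Quay→A 5·4=20, Elton→B 7·18=126, Orton→B 3·21=63, Sutton→B 4·12=48. Service 417; fixed 213; total 630.
Difference: |682 − 630| = 52.

Proposal Y is cheaper by 52.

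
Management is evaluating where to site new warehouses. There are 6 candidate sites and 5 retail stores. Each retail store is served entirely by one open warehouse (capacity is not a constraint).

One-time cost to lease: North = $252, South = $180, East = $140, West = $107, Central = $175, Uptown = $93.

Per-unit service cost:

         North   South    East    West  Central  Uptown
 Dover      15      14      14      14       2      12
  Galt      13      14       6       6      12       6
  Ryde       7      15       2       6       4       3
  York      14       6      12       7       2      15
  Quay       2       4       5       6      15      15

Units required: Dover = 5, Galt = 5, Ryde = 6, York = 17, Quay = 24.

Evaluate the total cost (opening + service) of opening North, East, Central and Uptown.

Total cost: 794

Each retail store is assigned to its cheapest site among the open ones.
{North, East, Central, Uptown}: Dover→Central 2·5=10, Galt→East 6·5=30, Ryde→East 2·6=12, York→Central 2·17=34, Quay→North 2·24=48. Service 134; fixed 660; total 794.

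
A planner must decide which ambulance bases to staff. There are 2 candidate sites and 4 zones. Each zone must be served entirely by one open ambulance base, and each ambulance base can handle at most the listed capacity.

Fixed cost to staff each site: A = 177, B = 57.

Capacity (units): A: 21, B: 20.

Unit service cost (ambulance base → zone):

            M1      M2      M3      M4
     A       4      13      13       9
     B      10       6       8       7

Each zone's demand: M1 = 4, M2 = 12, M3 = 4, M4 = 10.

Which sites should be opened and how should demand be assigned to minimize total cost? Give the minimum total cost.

Minimum total cost: 444

Open {A, B}: M1→A 4·4=16, M2→B 6·12=72, M3→B 8·4=32, M4→A 9·10=90.
Loads: A carries 14/21, B carries 16/20. Service 210; fixed 234; total 444.
Next best feasible plan costs 464.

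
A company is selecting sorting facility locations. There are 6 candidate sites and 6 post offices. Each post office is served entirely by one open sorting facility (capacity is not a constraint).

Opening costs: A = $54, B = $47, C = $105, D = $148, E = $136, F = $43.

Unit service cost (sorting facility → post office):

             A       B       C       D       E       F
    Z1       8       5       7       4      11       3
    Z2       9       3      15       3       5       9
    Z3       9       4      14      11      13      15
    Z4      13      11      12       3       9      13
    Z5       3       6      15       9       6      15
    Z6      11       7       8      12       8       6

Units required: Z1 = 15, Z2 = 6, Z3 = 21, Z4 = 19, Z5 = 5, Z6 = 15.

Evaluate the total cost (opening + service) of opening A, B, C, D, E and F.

Each post office is assigned to its cheapest site among the open ones.
{A, B, C, D, E, F}: Z1→F 3·15=45, Z2→B 3·6=18, Z3→B 4·21=84, Z4→D 3·19=57, Z5→A 3·5=15, Z6→F 6·15=90. Service 309; fixed 533; total 842.

Total cost: 842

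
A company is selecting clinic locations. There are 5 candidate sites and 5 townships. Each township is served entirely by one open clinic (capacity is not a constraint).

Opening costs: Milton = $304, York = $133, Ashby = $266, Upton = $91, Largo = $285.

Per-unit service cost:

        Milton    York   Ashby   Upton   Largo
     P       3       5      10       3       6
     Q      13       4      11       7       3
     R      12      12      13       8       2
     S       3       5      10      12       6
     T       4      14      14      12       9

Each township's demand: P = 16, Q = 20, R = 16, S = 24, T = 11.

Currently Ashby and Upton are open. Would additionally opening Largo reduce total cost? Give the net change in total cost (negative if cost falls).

Current service cost with {Ashby, Upton}: 688.
Adding Largo: each township re-picks its cheapest; new service cost 383, saving 305.
Extra fixed cost: 285. Net change = 285 − 305 = -20.
(Totals: 1045 → 1025.)

Yes — net change −20 (cost falls by 20).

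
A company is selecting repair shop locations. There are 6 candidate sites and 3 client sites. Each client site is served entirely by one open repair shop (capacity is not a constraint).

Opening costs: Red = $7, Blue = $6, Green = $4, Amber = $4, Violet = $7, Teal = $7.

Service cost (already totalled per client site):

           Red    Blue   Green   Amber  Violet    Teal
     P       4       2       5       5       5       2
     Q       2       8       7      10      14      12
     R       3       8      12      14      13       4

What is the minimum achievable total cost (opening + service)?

Minimum total cost: 16

For any fixed open set, each client site goes to its cheapest open site; total = fixed + service.
{Red}: P→Red 4, Q→Red 2, R→Red 3. Service 9; fixed 7; total 16.
{Red, Blue}: service 7 + fixed 13 = 20
{Red, Green}: P→Red 4, Q→Red 2, R→Red 3. Service 9; fixed 11; total 20.
{Red, Blue, Green, Amber, Violet, Teal}: P→Blue 2, Q→Red 2, R→Red 3. Service 7; fixed 35; total 42.
No other subset beats 16.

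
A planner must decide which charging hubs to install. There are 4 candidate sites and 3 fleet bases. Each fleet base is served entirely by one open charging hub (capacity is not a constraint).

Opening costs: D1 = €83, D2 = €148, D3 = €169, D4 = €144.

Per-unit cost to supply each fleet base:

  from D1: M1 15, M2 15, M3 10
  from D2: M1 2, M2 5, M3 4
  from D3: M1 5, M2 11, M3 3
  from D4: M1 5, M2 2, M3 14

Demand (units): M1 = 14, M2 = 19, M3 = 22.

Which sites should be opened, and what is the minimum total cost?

For any fixed open set, each fleet base goes to its cheapest open site; total = fixed + service.
{D2}: M1→D2 2·14=28, M2→D2 5·19=95, M3→D2 4·22=88. Service 211; fixed 148; total 359.
{D1, D2}: M1→D2 2·14=28, M2→D2 5·19=95, M3→D2 4·22=88. Service 211; fixed 231; total 442.
{D2, D4}: M1→D2 2·14=28, M2→D4 2·19=38, M3→D2 4·22=88. Service 154; fixed 292; total 446.
{D1, D2, D3, D4}: service 132 + fixed 544 = 676
(All 15 nonempty subsets were checked; D2 only is lowest.)

Open D2 only; minimum total cost 359.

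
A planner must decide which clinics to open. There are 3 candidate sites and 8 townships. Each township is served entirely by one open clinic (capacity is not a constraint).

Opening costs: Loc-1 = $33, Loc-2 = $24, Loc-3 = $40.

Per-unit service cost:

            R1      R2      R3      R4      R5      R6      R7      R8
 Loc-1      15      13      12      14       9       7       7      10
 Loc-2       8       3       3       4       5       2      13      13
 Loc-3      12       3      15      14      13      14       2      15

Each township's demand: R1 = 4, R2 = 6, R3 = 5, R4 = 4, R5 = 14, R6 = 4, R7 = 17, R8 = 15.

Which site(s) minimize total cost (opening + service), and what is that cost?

For any fixed open set, each township goes to its cheapest open site; total = fixed + service.
{Loc-1, Loc-2, Loc-3}: R1→Loc-2 8·4=32, R2→Loc-2 3·6=18, R3→Loc-2 3·5=15, R4→Loc-2 4·4=16, R5→Loc-2 5·14=70, R6→Loc-2 2·4=8, R7→Loc-3 2·17=34, R8→Loc-1 10·15=150. Service 343; fixed 97; total 440.
{Loc-2, Loc-3}: R1→Loc-2 8·4=32, R2→Loc-2 3·6=18, R3→Loc-2 3·5=15, R4→Loc-2 4·4=16, R5→Loc-2 5·14=70, R6→Loc-2 2·4=8, R7→Loc-3 2·17=34, R8→Loc-2 13·15=195. Service 388; fixed 64; total 452.
{Loc-1, Loc-2}: service 428 + fixed 57 = 485
{Loc-2}: service 575 + fixed 24 = 599
No other subset beats 440.

Open Loc-1, Loc-2 and Loc-3; minimum total cost 440.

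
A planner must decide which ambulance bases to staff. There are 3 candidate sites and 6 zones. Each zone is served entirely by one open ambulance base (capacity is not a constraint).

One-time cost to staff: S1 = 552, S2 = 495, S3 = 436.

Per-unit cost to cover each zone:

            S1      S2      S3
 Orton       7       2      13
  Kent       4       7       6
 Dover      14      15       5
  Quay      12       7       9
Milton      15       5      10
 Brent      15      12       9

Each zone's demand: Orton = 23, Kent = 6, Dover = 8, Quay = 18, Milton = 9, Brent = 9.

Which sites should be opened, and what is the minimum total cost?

For any fixed open set, each zone goes to its cheapest open site; total = fixed + service.
{S2}: Orton→S2 2·23=46, Kent→S2 7·6=42, Dover→S2 15·8=120, Quay→S2 7·18=126, Milton→S2 5·9=45, Brent→S2 12·9=108. Service 487; fixed 495; total 982.
{S3}: service 708 + fixed 436 = 1144
{S2, S3}: service 374 + fixed 931 = 1305
{S1, S2, S3}: service 362 + fixed 1483 = 1845
No other subset beats 982.

Open S2 only; minimum total cost 982.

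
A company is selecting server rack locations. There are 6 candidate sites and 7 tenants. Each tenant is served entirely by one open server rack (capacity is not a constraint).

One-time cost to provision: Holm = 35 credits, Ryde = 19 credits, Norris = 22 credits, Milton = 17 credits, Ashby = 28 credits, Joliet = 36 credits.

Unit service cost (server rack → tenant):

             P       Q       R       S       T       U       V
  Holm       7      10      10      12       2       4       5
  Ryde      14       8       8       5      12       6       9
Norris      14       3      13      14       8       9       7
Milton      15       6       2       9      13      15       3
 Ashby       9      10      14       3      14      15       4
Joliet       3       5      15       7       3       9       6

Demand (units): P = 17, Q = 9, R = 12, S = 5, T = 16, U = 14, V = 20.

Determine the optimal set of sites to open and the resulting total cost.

Open Holm, Milton and Joliet; minimum total cost 391.

For any fixed open set, each tenant goes to its cheapest open site; total = fixed + service.
{Holm, Milton, Joliet}: P→Joliet 3·17=51, Q→Joliet 5·9=45, R→Milton 2·12=24, S→Joliet 7·5=35, T→Holm 2·16=32, U→Holm 4·14=56, V→Milton 3·20=60. Service 303; fixed 88; total 391.
{Holm, Norris, Milton, Joliet}: P→Joliet 3·17=51, Q→Norris 3·9=27, R→Milton 2·12=24, S→Joliet 7·5=35, T→Holm 2·16=32, U→Holm 4·14=56, V→Milton 3·20=60. Service 285; fixed 110; total 395.
{Holm, Milton, Ashby, Joliet}: service 283 + fixed 116 = 399
{Holm, Ryde, Norris, Milton, Ashby, Joliet}: P→Joliet 3·17=51, Q→Norris 3·9=27, R→Milton 2·12=24, S→Ashby 3·5=15, T→Holm 2·16=32, U→Holm 4·14=56, V→Milton 3·20=60. Service 265; fixed 157; total 422.
No other subset beats 391.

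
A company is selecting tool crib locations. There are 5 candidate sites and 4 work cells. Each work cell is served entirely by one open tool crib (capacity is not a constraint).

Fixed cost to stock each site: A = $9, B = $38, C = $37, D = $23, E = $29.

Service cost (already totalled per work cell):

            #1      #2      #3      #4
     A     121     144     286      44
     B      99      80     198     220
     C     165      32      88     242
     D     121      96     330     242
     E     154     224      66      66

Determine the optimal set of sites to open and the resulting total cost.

Open A and C; minimum total cost 331.

For any fixed open set, each work cell goes to its cheapest open site; total = fixed + service.
{A, C}: #1→A 121, #2→C 32, #3→C 88, #4→A 44. Service 285; fixed 46; total 331.
{A, C, E}: service 263 + fixed 75 = 338
{A, B, C}: service 263 + fixed 84 = 347
{A, B, C, D, E}: #1→B 99, #2→C 32, #3→E 66, #4→A 44. Service 241; fixed 136; total 377.
No other subset beats 331.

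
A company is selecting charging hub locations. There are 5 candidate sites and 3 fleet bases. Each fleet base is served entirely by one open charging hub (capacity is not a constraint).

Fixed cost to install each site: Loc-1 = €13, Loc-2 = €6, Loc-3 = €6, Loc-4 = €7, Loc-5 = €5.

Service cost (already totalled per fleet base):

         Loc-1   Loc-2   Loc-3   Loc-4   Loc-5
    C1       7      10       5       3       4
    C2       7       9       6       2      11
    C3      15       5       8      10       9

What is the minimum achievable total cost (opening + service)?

For any fixed open set, each fleet base goes to its cheapest open site; total = fixed + service.
{Loc-4}: C1→Loc-4 3, C2→Loc-4 2, C3→Loc-4 10. Service 15; fixed 7; total 22.
{Loc-2, Loc-4}: service 10 + fixed 13 = 23
{Loc-3}: service 19 + fixed 6 = 25
{Loc-1, Loc-2, Loc-3, Loc-4, Loc-5}: service 10 + fixed 37 = 47
No other subset beats 22.

Minimum total cost: 22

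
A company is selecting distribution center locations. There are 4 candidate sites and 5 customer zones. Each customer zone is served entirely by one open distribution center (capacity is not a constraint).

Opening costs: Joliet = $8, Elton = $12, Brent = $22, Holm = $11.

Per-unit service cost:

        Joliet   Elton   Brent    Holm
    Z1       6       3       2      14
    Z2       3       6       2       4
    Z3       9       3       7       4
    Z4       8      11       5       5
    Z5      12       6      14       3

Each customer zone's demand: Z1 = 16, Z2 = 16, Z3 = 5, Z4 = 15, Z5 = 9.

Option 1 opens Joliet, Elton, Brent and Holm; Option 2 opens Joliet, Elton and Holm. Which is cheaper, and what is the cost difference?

Option 1 is cheaper by 10.

Option 1: {Joliet, Elton, Brent, Holm}: Z1→Brent 2·16=32, Z2→Brent 2·16=32, Z3→Elton 3·5=15, Z4→Brent 5·15=75, Z5→Holm 3·9=27. Service 181; fixed 53; total 234.
Option 2: {Joliet, Elton, Holm}: Z1→Elton 3·16=48, Z2→Joliet 3·16=48, Z3→Elton 3·5=15, Z4→Holm 5·15=75, Z5→Holm 3·9=27. Service 213; fixed 31; total 244.
Difference: |234 − 244| = 10.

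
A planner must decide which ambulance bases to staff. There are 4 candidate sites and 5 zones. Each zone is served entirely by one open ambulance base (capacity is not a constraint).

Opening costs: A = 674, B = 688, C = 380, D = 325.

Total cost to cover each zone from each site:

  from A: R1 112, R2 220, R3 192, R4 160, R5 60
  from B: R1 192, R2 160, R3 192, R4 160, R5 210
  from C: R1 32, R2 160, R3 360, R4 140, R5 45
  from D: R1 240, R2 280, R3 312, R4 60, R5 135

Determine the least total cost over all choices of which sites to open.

Minimum total cost: 1117

For any fixed open set, each zone goes to its cheapest open site; total = fixed + service.
{C}: R1→C 32, R2→C 160, R3→C 360, R4→C 140, R5→C 45. Service 737; fixed 380; total 1117.
{C, D}: R1→C 32, R2→C 160, R3→D 312, R4→D 60, R5→C 45. Service 609; fixed 705; total 1314.
{D}: service 1027 + fixed 325 = 1352
{A, B, C, D}: service 489 + fixed 2067 = 2556
(All 15 nonempty subsets were checked; C only is lowest.)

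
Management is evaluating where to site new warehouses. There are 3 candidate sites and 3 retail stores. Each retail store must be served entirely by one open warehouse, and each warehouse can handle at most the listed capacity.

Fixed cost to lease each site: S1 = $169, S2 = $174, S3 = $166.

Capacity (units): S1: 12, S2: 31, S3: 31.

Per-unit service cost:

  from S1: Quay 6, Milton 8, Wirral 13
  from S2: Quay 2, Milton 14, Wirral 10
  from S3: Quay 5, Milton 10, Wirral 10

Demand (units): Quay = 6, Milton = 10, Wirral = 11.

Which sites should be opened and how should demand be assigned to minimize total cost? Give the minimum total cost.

Minimum total cost: 406

Open {S3}: Quay→S3 5·6=30, Milton→S3 10·10=100, Wirral→S3 10·11=110.
Loads: S3 carries 27/31. Service 240; fixed 166; total 406.
Next best feasible plan costs 436.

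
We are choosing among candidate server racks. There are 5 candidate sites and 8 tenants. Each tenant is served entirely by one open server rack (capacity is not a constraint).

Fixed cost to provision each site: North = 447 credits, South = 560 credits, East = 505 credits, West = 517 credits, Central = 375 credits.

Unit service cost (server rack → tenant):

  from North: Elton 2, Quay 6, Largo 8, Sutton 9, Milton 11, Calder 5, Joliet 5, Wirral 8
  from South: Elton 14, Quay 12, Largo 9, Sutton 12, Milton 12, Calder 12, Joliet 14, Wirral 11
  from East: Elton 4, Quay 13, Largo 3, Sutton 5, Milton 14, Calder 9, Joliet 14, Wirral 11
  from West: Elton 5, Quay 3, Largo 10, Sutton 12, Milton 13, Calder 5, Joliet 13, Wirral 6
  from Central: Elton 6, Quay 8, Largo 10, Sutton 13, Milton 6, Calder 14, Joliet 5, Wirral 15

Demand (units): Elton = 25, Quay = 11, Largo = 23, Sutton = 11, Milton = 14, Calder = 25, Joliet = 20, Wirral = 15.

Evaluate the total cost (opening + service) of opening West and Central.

Each tenant is assigned to its cheapest site among the open ones.
{West, Central}: Elton→West 5·25=125, Quay→West 3·11=33, Largo→West 10·23=230, Sutton→West 12·11=132, Milton→Central 6·14=84, Calder→West 5·25=125, Joliet→Central 5·20=100, Wirral→West 6·15=90. Service 919; fixed 892; total 1811.

Total cost: 1811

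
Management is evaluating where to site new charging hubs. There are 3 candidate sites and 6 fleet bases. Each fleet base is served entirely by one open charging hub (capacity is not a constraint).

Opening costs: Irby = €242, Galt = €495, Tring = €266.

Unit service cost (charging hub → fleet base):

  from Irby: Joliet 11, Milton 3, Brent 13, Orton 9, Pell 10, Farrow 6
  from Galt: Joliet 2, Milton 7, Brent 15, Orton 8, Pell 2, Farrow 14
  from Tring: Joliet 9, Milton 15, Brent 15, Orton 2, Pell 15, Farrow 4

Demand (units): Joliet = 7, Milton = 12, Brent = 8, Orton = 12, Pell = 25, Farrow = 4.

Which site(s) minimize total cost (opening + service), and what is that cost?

Open Irby only; minimum total cost 841.

For any fixed open set, each fleet base goes to its cheapest open site; total = fixed + service.
{Irby}: Joliet→Irby 11·7=77, Milton→Irby 3·12=36, Brent→Irby 13·8=104, Orton→Irby 9·12=108, Pell→Irby 10·25=250, Farrow→Irby 6·4=24. Service 599; fixed 242; total 841.
{Galt}: service 420 + fixed 495 = 915
{Irby, Tring}: service 493 + fixed 508 = 1001
{Irby, Galt, Tring}: service 244 + fixed 1003 = 1247
No other subset beats 841.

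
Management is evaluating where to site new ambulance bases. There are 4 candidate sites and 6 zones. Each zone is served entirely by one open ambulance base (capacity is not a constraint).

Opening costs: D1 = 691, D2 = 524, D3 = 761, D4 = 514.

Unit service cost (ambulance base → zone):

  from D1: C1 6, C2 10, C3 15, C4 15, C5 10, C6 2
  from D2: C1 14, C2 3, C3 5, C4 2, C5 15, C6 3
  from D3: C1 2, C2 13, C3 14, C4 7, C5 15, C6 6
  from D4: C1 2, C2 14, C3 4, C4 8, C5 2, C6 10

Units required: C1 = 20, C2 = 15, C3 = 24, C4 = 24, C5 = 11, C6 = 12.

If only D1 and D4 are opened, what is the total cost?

Each zone is assigned to its cheapest site among the open ones.
{D1, D4}: C1→D4 2·20=40, C2→D1 10·15=150, C3→D4 4·24=96, C4→D4 8·24=192, C5→D4 2·11=22, C6→D1 2·12=24. Service 524; fixed 1205; total 1729.

Total cost: 1729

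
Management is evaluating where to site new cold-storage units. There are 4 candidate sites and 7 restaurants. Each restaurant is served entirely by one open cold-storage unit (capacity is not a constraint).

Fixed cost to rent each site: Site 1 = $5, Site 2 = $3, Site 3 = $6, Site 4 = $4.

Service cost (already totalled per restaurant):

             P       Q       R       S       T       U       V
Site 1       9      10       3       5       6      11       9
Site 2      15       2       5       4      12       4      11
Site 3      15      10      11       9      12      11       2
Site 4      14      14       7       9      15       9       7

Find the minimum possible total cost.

Minimum total cost: 44

For any fixed open set, each restaurant goes to its cheapest open site; total = fixed + service.
{Site 1, Site 2, Site 3}: P→Site 1 9, Q→Site 2 2, R→Site 1 3, S→Site 2 4, T→Site 1 6, U→Site 2 4, V→Site 3 2. Service 30; fixed 14; total 44.
{Site 1, Site 2}: service 37 + fixed 8 = 45
{Site 1, Site 2, Site 4}: P→Site 1 9, Q→Site 2 2, R→Site 1 3, S→Site 2 4, T→Site 1 6, U→Site 2 4, V→Site 4 7. Service 35; fixed 12; total 47.
{Site 1, Site 2, Site 3, Site 4}: service 30 + fixed 18 = 48
No other subset beats 44.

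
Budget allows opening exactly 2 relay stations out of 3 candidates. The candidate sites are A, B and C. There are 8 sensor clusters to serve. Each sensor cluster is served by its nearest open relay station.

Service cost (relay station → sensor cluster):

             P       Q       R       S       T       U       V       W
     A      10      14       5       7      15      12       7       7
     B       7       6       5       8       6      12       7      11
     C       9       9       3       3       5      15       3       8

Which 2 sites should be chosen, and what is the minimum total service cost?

Choose B and C; total service cost 47.

With exactly 2 open, each sensor cluster uses its cheapest among the chosen.
{B, C}: P→B 7, Q→B 6, R→C 3, S→C 3, T→C 5, U→B 12, V→C 3, W→C 8. Service cost 47.
{A, C}: service cost 51
{A, B}: service cost 57
Among all 3 size-2 choices, {B, C} is lowest.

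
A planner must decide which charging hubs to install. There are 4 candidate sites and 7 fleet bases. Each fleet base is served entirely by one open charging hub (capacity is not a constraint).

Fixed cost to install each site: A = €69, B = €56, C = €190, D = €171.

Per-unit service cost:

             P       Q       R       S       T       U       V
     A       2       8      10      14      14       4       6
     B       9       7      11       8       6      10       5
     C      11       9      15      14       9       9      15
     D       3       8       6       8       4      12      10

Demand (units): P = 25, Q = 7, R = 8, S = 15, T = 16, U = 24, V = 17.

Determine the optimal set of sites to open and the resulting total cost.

For any fixed open set, each fleet base goes to its cheapest open site; total = fixed + service.
{A, B}: P→A 2·25=50, Q→B 7·7=49, R→A 10·8=80, S→B 8·15=120, T→B 6·16=96, U→A 4·24=96, V→B 5·17=85. Service 576; fixed 125; total 701.
{A, D}: P→A 2·25=50, Q→A 8·7=56, R→D 6·8=48, S→D 8·15=120, T→D 4·16=64, U→A 4·24=96, V→A 6·17=102. Service 536; fixed 240; total 776.
{A, B, D}: service 512 + fixed 296 = 808
{A, B, C, D}: P→A 2·25=50, Q→B 7·7=49, R→D 6·8=48, S→B 8·15=120, T→D 4·16=64, U→A 4·24=96, V→B 5·17=85. Service 512; fixed 486; total 998.
No other subset beats 701.

Open A and B; minimum total cost 701.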